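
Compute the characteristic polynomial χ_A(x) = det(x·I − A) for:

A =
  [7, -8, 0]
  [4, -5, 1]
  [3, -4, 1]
x^3 - 3*x^2 + 3*x - 1

Expanding det(x·I − A) (e.g. by cofactor expansion or by noting that A is similar to its Jordan form J, which has the same characteristic polynomial as A) gives
  χ_A(x) = x^3 - 3*x^2 + 3*x - 1
which factors as (x - 1)^3. The eigenvalues (with algebraic multiplicities) are λ = 1 with multiplicity 3.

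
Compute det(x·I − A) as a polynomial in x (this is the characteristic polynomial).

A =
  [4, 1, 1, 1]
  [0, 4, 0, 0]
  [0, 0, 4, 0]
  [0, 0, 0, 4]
x^4 - 16*x^3 + 96*x^2 - 256*x + 256

Expanding det(x·I − A) (e.g. by cofactor expansion or by noting that A is similar to its Jordan form J, which has the same characteristic polynomial as A) gives
  χ_A(x) = x^4 - 16*x^3 + 96*x^2 - 256*x + 256
which factors as (x - 4)^4. The eigenvalues (with algebraic multiplicities) are λ = 4 with multiplicity 4.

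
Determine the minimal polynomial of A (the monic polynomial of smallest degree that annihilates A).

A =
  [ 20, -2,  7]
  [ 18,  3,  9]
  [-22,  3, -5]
x^3 - 18*x^2 + 108*x - 216

The characteristic polynomial is χ_A(x) = (x - 6)^3, so the eigenvalues are known. The minimal polynomial is
  m_A(x) = Π_λ (x − λ)^{k_λ}
where k_λ is the size of the *largest* Jordan block for λ (equivalently, the smallest k with (A − λI)^k v = 0 for every generalised eigenvector v of λ).

  λ = 6: largest Jordan block has size 3, contributing (x − 6)^3

So m_A(x) = (x - 6)^3 = x^3 - 18*x^2 + 108*x - 216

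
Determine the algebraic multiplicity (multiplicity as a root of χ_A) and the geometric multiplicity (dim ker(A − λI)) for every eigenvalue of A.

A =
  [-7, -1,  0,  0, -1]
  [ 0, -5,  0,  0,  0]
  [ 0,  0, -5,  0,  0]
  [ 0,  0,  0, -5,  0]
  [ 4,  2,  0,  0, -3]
λ = -5: alg = 5, geom = 4

Step 1 — factor the characteristic polynomial to read off the algebraic multiplicities:
  χ_A(x) = (x + 5)^5

Step 2 — compute geometric multiplicities via the rank-nullity identity g(λ) = n − rank(A − λI):
  rank(A − (-5)·I) = 1, so dim ker(A − (-5)·I) = n − 1 = 4

Summary:
  λ = -5: algebraic multiplicity = 5, geometric multiplicity = 4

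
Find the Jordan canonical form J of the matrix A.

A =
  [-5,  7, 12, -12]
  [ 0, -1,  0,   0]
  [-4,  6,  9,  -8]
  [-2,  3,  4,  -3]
J_2(-1) ⊕ J_1(1) ⊕ J_1(1)

The characteristic polynomial is
  det(x·I − A) = x^4 - 2*x^2 + 1 = (x - 1)^2*(x + 1)^2

Eigenvalues and multiplicities (the geometric multiplicity of λ is n − rank(A − λI), which equals the number of Jordan blocks for λ):
  λ = -1: algebraic multiplicity = 2, geometric multiplicity = 1
  λ = 1: algebraic multiplicity = 2, geometric multiplicity = 2

Determining the block sizes for each eigenvalue:
  λ = -1: one block (gm = 1), so the single block has size am = 2 → block sizes [2]
  λ = 1: gm = am = 2, so every block has size 1 → block sizes [1, 1]

Assembling the blocks gives a Jordan form
J =
  [-1,  1, 0, 0]
  [ 0, -1, 0, 0]
  [ 0,  0, 1, 0]
  [ 0,  0, 0, 1]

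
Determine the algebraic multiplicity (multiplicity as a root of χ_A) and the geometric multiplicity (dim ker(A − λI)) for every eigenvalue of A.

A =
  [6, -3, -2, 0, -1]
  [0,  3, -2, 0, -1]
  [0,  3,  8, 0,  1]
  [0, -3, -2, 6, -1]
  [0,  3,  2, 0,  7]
λ = 6: alg = 5, geom = 4

Step 1 — factor the characteristic polynomial to read off the algebraic multiplicities:
  χ_A(x) = (x - 6)^5

Step 2 — compute geometric multiplicities via the rank-nullity identity g(λ) = n − rank(A − λI):
  rank(A − (6)·I) = 1, so dim ker(A − (6)·I) = n − 1 = 4

Summary:
  λ = 6: algebraic multiplicity = 5, geometric multiplicity = 4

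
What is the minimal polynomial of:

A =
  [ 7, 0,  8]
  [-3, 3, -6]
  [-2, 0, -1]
x^2 - 6*x + 9

The characteristic polynomial is χ_A(x) = (x - 3)^3, so the eigenvalues are known. The minimal polynomial is
  m_A(x) = Π_λ (x − λ)^{k_λ}
where k_λ is the size of the *largest* Jordan block for λ (equivalently, the smallest k with (A − λI)^k v = 0 for every generalised eigenvector v of λ).

  λ = 3: largest Jordan block has size 2, contributing (x − 3)^2

So m_A(x) = (x - 3)^2 = x^2 - 6*x + 9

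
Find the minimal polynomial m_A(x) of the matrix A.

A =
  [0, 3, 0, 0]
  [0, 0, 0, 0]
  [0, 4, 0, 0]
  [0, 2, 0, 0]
x^2

The characteristic polynomial is χ_A(x) = x^4, so the eigenvalues are known. The minimal polynomial is
  m_A(x) = Π_λ (x − λ)^{k_λ}
where k_λ is the size of the *largest* Jordan block for λ (equivalently, the smallest k with (A − λI)^k v = 0 for every generalised eigenvector v of λ).

  λ = 0: largest Jordan block has size 2, contributing (x − 0)^2

So m_A(x) = x^2 = x^2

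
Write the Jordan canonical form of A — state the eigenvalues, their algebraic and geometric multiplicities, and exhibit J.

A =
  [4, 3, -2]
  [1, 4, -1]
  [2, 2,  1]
J_3(3)

The characteristic polynomial is
  det(x·I − A) = x^3 - 9*x^2 + 27*x - 27 = (x - 3)^3

Eigenvalues and multiplicities (the geometric multiplicity of λ is n − rank(A − λI), which equals the number of Jordan blocks for λ):
  λ = 3: algebraic multiplicity = 3, geometric multiplicity = 1

Determining the block sizes for each eigenvalue:
  λ = 3: one block (gm = 1), so the single block has size am = 3 → block sizes [3]

Assembling the blocks gives a Jordan form
J =
  [3, 1, 0]
  [0, 3, 1]
  [0, 0, 3]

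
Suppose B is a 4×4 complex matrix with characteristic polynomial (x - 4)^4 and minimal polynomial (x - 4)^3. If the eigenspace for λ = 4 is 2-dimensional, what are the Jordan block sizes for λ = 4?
Block sizes for λ = 4: [3, 1]

Step 1 — from the characteristic polynomial, algebraic multiplicity of λ = 4 is 4. From dim ker(B − (4)·I) = 2, there are exactly 2 Jordan blocks for λ = 4.
Step 2 — from the minimal polynomial, the factor (x − 4)^3 tells us the largest block for λ = 4 has size 3.
Step 3 — with total size 4, 2 blocks, and largest block 3, the block sizes (in nonincreasing order) are [3, 1].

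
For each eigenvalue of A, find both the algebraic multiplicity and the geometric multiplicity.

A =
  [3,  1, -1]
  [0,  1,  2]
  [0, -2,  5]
λ = 3: alg = 3, geom = 2

Step 1 — factor the characteristic polynomial to read off the algebraic multiplicities:
  χ_A(x) = (x - 3)^3

Step 2 — compute geometric multiplicities via the rank-nullity identity g(λ) = n − rank(A − λI):
  rank(A − (3)·I) = 1, so dim ker(A − (3)·I) = n − 1 = 2

Summary:
  λ = 3: algebraic multiplicity = 3, geometric multiplicity = 2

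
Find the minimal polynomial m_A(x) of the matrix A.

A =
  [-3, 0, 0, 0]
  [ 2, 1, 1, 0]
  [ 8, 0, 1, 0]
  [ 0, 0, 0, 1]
x^3 + x^2 - 5*x + 3

The characteristic polynomial is χ_A(x) = (x - 1)^3*(x + 3), so the eigenvalues are known. The minimal polynomial is
  m_A(x) = Π_λ (x − λ)^{k_λ}
where k_λ is the size of the *largest* Jordan block for λ (equivalently, the smallest k with (A − λI)^k v = 0 for every generalised eigenvector v of λ).

  λ = -3: largest Jordan block has size 1, contributing (x + 3)
  λ = 1: largest Jordan block has size 2, contributing (x − 1)^2

So m_A(x) = (x - 1)^2*(x + 3) = x^3 + x^2 - 5*x + 3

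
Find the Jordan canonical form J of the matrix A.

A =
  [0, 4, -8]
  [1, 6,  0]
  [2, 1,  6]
J_3(4)

The characteristic polynomial is
  det(x·I − A) = x^3 - 12*x^2 + 48*x - 64 = (x - 4)^3

Eigenvalues and multiplicities (the geometric multiplicity of λ is n − rank(A − λI), which equals the number of Jordan blocks for λ):
  λ = 4: algebraic multiplicity = 3, geometric multiplicity = 1

Determining the block sizes for each eigenvalue:
  λ = 4: one block (gm = 1), so the single block has size am = 3 → block sizes [3]

Assembling the blocks gives a Jordan form
J =
  [4, 1, 0]
  [0, 4, 1]
  [0, 0, 4]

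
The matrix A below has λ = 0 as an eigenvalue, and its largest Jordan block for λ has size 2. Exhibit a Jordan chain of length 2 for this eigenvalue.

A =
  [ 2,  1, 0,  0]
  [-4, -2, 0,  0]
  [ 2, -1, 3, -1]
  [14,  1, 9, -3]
A Jordan chain for λ = 0 of length 2:
v_1 = (2, -4, 2, 14)ᵀ
v_2 = (1, 0, 0, 0)ᵀ

Let N = A − (0)·I. We want v_2 with N^2 v_2 = 0 but N^1 v_2 ≠ 0; then v_{j-1} := N · v_j for j = 2, …, 2.

Pick v_2 = (1, 0, 0, 0)ᵀ.
Then v_1 = N · v_2 = (2, -4, 2, 14)ᵀ.

Sanity check: (A − (0)·I) v_1 = (0, 0, 0, 0)ᵀ = 0. ✓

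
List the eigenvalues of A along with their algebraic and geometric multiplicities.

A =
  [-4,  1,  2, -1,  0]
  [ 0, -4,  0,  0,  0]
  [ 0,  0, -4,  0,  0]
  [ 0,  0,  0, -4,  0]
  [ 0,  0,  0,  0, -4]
λ = -4: alg = 5, geom = 4

Step 1 — factor the characteristic polynomial to read off the algebraic multiplicities:
  χ_A(x) = (x + 4)^5

Step 2 — compute geometric multiplicities via the rank-nullity identity g(λ) = n − rank(A − λI):
  rank(A − (-4)·I) = 1, so dim ker(A − (-4)·I) = n − 1 = 4

Summary:
  λ = -4: algebraic multiplicity = 5, geometric multiplicity = 4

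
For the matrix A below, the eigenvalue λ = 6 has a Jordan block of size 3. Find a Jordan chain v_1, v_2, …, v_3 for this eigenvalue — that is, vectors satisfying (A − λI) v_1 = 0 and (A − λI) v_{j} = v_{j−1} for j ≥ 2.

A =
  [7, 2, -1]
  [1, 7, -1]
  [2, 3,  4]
A Jordan chain for λ = 6 of length 3:
v_1 = (1, 0, 1)ᵀ
v_2 = (1, 1, 2)ᵀ
v_3 = (1, 0, 0)ᵀ

Let N = A − (6)·I. We want v_3 with N^3 v_3 = 0 but N^2 v_3 ≠ 0; then v_{j-1} := N · v_j for j = 3, …, 2.

Pick v_3 = (1, 0, 0)ᵀ.
Then v_2 = N · v_3 = (1, 1, 2)ᵀ.
Then v_1 = N · v_2 = (1, 0, 1)ᵀ.

Sanity check: (A − (6)·I) v_1 = (0, 0, 0)ᵀ = 0. ✓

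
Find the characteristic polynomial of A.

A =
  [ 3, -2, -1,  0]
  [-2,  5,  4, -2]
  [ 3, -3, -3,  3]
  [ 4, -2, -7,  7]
x^4 - 12*x^3 + 54*x^2 - 108*x + 81

Expanding det(x·I − A) (e.g. by cofactor expansion or by noting that A is similar to its Jordan form J, which has the same characteristic polynomial as A) gives
  χ_A(x) = x^4 - 12*x^3 + 54*x^2 - 108*x + 81
which factors as (x - 3)^4. The eigenvalues (with algebraic multiplicities) are λ = 3 with multiplicity 4.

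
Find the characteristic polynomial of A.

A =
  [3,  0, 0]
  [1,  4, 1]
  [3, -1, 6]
x^3 - 13*x^2 + 55*x - 75

Expanding det(x·I − A) (e.g. by cofactor expansion or by noting that A is similar to its Jordan form J, which has the same characteristic polynomial as A) gives
  χ_A(x) = x^3 - 13*x^2 + 55*x - 75
which factors as (x - 5)^2*(x - 3). The eigenvalues (with algebraic multiplicities) are λ = 3 with multiplicity 1, λ = 5 with multiplicity 2.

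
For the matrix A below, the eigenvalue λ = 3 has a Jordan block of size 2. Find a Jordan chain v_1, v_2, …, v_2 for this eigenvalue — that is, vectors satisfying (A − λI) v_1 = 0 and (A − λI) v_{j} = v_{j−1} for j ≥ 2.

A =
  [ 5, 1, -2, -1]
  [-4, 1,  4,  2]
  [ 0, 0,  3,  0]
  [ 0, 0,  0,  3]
A Jordan chain for λ = 3 of length 2:
v_1 = (2, -4, 0, 0)ᵀ
v_2 = (1, 0, 0, 0)ᵀ

Let N = A − (3)·I. We want v_2 with N^2 v_2 = 0 but N^1 v_2 ≠ 0; then v_{j-1} := N · v_j for j = 2, …, 2.

Pick v_2 = (1, 0, 0, 0)ᵀ.
Then v_1 = N · v_2 = (2, -4, 0, 0)ᵀ.

Sanity check: (A − (3)·I) v_1 = (0, 0, 0, 0)ᵀ = 0. ✓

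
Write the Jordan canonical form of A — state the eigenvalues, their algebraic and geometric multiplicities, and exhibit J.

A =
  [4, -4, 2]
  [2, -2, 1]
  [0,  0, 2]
J_1(0) ⊕ J_2(2)

The characteristic polynomial is
  det(x·I − A) = x^3 - 4*x^2 + 4*x = x*(x - 2)^2

Eigenvalues and multiplicities (the geometric multiplicity of λ is n − rank(A − λI), which equals the number of Jordan blocks for λ):
  λ = 0: algebraic multiplicity = 1, geometric multiplicity = 1
  λ = 2: algebraic multiplicity = 2, geometric multiplicity = 1

Determining the block sizes for each eigenvalue:
  λ = 0: one block (gm = 1), so the single block has size am = 1 → block sizes [1]
  λ = 2: one block (gm = 1), so the single block has size am = 2 → block sizes [2]

Assembling the blocks gives a Jordan form
J =
  [0, 0, 0]
  [0, 2, 1]
  [0, 0, 2]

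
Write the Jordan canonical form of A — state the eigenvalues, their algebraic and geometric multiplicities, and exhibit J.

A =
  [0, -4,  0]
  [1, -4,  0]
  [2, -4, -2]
J_2(-2) ⊕ J_1(-2)

The characteristic polynomial is
  det(x·I − A) = x^3 + 6*x^2 + 12*x + 8 = (x + 2)^3

Eigenvalues and multiplicities (the geometric multiplicity of λ is n − rank(A − λI), which equals the number of Jordan blocks for λ):
  λ = -2: algebraic multiplicity = 3, geometric multiplicity = 2

Determining the block sizes for each eigenvalue:
  λ = -2: 2 blocks summing to 3 forces exactly one block of size 2 and the rest size 1 → block sizes [2, 1]

Assembling the blocks gives a Jordan form
J =
  [-2,  1,  0]
  [ 0, -2,  0]
  [ 0,  0, -2]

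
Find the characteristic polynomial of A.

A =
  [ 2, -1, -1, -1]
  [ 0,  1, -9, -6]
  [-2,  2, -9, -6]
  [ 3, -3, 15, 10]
x^4 - 4*x^3 + 6*x^2 - 4*x + 1

Expanding det(x·I − A) (e.g. by cofactor expansion or by noting that A is similar to its Jordan form J, which has the same characteristic polynomial as A) gives
  χ_A(x) = x^4 - 4*x^3 + 6*x^2 - 4*x + 1
which factors as (x - 1)^4. The eigenvalues (with algebraic multiplicities) are λ = 1 with multiplicity 4.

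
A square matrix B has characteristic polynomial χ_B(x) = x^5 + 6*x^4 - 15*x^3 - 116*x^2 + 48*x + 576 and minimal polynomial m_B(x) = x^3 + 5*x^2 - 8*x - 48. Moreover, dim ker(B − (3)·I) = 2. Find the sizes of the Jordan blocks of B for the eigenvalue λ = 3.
Block sizes for λ = 3: [1, 1]

Step 1 — from the characteristic polynomial, algebraic multiplicity of λ = 3 is 2. From dim ker(B − (3)·I) = 2, there are exactly 2 Jordan blocks for λ = 3.
Step 2 — from the minimal polynomial, the factor (x − 3) tells us the largest block for λ = 3 has size 1.
Step 3 — with total size 2, 2 blocks, and largest block 1, the block sizes (in nonincreasing order) are [1, 1].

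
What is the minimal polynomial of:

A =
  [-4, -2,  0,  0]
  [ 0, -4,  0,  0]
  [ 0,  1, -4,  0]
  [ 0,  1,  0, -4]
x^2 + 8*x + 16

The characteristic polynomial is χ_A(x) = (x + 4)^4, so the eigenvalues are known. The minimal polynomial is
  m_A(x) = Π_λ (x − λ)^{k_λ}
where k_λ is the size of the *largest* Jordan block for λ (equivalently, the smallest k with (A − λI)^k v = 0 for every generalised eigenvector v of λ).

  λ = -4: largest Jordan block has size 2, contributing (x + 4)^2

So m_A(x) = (x + 4)^2 = x^2 + 8*x + 16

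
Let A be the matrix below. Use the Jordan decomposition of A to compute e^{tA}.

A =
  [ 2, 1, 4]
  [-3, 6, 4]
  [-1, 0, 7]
e^{tA} =
  [t^2*exp(5*t) - 3*t*exp(5*t) + exp(5*t), -t^2*exp(5*t) + t*exp(5*t), 4*t*exp(5*t)]
  [t^2*exp(5*t) - 3*t*exp(5*t), -t^2*exp(5*t) + t*exp(5*t) + exp(5*t), 4*t*exp(5*t)]
  [t^2*exp(5*t)/2 - t*exp(5*t), -t^2*exp(5*t)/2, 2*t*exp(5*t) + exp(5*t)]

Strategy: write A = P · J · P⁻¹ where J is a Jordan canonical form, so e^{tA} = P · e^{tJ} · P⁻¹, and e^{tJ} can be computed block-by-block.

A has Jordan form
J =
  [5, 1, 0]
  [0, 5, 1]
  [0, 0, 5]
(up to reordering of blocks).

Per-block formulas:
  For a 3×3 Jordan block J_3(5): exp(t · J_3(5)) = e^(5t)·(I + t·N + (t^2/2)·N^2), where N is the 3×3 nilpotent shift.

After assembling e^{tJ} and conjugating by P, we get:

e^{tA} =
  [t^2*exp(5*t) - 3*t*exp(5*t) + exp(5*t), -t^2*exp(5*t) + t*exp(5*t), 4*t*exp(5*t)]
  [t^2*exp(5*t) - 3*t*exp(5*t), -t^2*exp(5*t) + t*exp(5*t) + exp(5*t), 4*t*exp(5*t)]
  [t^2*exp(5*t)/2 - t*exp(5*t), -t^2*exp(5*t)/2, 2*t*exp(5*t) + exp(5*t)]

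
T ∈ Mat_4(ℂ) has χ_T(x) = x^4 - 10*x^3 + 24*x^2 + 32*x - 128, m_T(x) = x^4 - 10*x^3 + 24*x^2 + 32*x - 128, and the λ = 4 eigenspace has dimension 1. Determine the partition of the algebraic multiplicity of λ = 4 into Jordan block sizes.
Block sizes for λ = 4: [3]

Step 1 — from the characteristic polynomial, algebraic multiplicity of λ = 4 is 3. From dim ker(T − (4)·I) = 1, there are exactly 1 Jordan blocks for λ = 4.
Step 2 — from the minimal polynomial, the factor (x − 4)^3 tells us the largest block for λ = 4 has size 3.
Step 3 — with total size 3, 1 blocks, and largest block 3, the block sizes (in nonincreasing order) are [3].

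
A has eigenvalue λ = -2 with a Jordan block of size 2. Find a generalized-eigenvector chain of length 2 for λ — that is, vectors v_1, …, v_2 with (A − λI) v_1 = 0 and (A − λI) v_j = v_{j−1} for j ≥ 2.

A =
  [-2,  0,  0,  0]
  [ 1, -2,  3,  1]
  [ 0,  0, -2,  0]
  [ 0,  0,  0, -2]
A Jordan chain for λ = -2 of length 2:
v_1 = (0, 1, 0, 0)ᵀ
v_2 = (1, 0, 0, 0)ᵀ

Let N = A − (-2)·I. We want v_2 with N^2 v_2 = 0 but N^1 v_2 ≠ 0; then v_{j-1} := N · v_j for j = 2, …, 2.

Pick v_2 = (1, 0, 0, 0)ᵀ.
Then v_1 = N · v_2 = (0, 1, 0, 0)ᵀ.

Sanity check: (A − (-2)·I) v_1 = (0, 0, 0, 0)ᵀ = 0. ✓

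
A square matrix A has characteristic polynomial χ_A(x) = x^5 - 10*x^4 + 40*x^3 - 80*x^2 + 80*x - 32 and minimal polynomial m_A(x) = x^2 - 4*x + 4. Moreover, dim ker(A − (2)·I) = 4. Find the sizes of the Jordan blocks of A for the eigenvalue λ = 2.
Block sizes for λ = 2: [2, 1, 1, 1]

Step 1 — from the characteristic polynomial, algebraic multiplicity of λ = 2 is 5. From dim ker(A − (2)·I) = 4, there are exactly 4 Jordan blocks for λ = 2.
Step 2 — from the minimal polynomial, the factor (x − 2)^2 tells us the largest block for λ = 2 has size 2.
Step 3 — with total size 5, 4 blocks, and largest block 2, the block sizes (in nonincreasing order) are [2, 1, 1, 1].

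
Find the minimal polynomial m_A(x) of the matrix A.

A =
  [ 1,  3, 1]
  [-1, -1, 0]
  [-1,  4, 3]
x^3 - 3*x^2 + 3*x - 1

The characteristic polynomial is χ_A(x) = (x - 1)^3, so the eigenvalues are known. The minimal polynomial is
  m_A(x) = Π_λ (x − λ)^{k_λ}
where k_λ is the size of the *largest* Jordan block for λ (equivalently, the smallest k with (A − λI)^k v = 0 for every generalised eigenvector v of λ).

  λ = 1: largest Jordan block has size 3, contributing (x − 1)^3

So m_A(x) = (x - 1)^3 = x^3 - 3*x^2 + 3*x - 1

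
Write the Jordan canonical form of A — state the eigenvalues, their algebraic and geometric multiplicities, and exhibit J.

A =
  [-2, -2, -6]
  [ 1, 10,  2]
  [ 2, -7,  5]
J_1(1) ⊕ J_2(6)

The characteristic polynomial is
  det(x·I − A) = x^3 - 13*x^2 + 48*x - 36 = (x - 6)^2*(x - 1)

Eigenvalues and multiplicities (the geometric multiplicity of λ is n − rank(A − λI), which equals the number of Jordan blocks for λ):
  λ = 1: algebraic multiplicity = 1, geometric multiplicity = 1
  λ = 6: algebraic multiplicity = 2, geometric multiplicity = 1

Determining the block sizes for each eigenvalue:
  λ = 1: one block (gm = 1), so the single block has size am = 1 → block sizes [1]
  λ = 6: one block (gm = 1), so the single block has size am = 2 → block sizes [2]

Assembling the blocks gives a Jordan form
J =
  [1, 0, 0]
  [0, 6, 1]
  [0, 0, 6]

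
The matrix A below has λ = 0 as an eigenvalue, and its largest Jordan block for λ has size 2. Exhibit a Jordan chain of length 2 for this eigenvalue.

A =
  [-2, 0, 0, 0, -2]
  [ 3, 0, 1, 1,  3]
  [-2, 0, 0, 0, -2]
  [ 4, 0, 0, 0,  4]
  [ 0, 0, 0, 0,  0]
A Jordan chain for λ = 0 of length 2:
v_1 = (0, 1, 0, 0, 0)ᵀ
v_2 = (0, 0, 1, 0, 0)ᵀ

Let N = A − (0)·I. We want v_2 with N^2 v_2 = 0 but N^1 v_2 ≠ 0; then v_{j-1} := N · v_j for j = 2, …, 2.

Pick v_2 = (0, 0, 1, 0, 0)ᵀ.
Then v_1 = N · v_2 = (0, 1, 0, 0, 0)ᵀ.

Sanity check: (A − (0)·I) v_1 = (0, 0, 0, 0, 0)ᵀ = 0. ✓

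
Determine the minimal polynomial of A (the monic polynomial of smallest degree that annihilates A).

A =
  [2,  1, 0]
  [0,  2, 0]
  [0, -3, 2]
x^2 - 4*x + 4

The characteristic polynomial is χ_A(x) = (x - 2)^3, so the eigenvalues are known. The minimal polynomial is
  m_A(x) = Π_λ (x − λ)^{k_λ}
where k_λ is the size of the *largest* Jordan block for λ (equivalently, the smallest k with (A − λI)^k v = 0 for every generalised eigenvector v of λ).

  λ = 2: largest Jordan block has size 2, contributing (x − 2)^2

So m_A(x) = (x - 2)^2 = x^2 - 4*x + 4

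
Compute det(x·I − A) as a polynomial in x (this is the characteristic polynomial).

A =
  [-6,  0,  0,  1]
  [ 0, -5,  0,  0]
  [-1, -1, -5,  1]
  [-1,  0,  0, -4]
x^4 + 20*x^3 + 150*x^2 + 500*x + 625

Expanding det(x·I − A) (e.g. by cofactor expansion or by noting that A is similar to its Jordan form J, which has the same characteristic polynomial as A) gives
  χ_A(x) = x^4 + 20*x^3 + 150*x^2 + 500*x + 625
which factors as (x + 5)^4. The eigenvalues (with algebraic multiplicities) are λ = -5 with multiplicity 4.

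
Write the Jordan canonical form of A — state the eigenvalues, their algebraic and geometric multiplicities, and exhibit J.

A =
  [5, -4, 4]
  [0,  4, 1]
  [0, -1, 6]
J_2(5) ⊕ J_1(5)

The characteristic polynomial is
  det(x·I − A) = x^3 - 15*x^2 + 75*x - 125 = (x - 5)^3

Eigenvalues and multiplicities (the geometric multiplicity of λ is n − rank(A − λI), which equals the number of Jordan blocks for λ):
  λ = 5: algebraic multiplicity = 3, geometric multiplicity = 2

Determining the block sizes for each eigenvalue:
  λ = 5: 2 blocks summing to 3 forces exactly one block of size 2 and the rest size 1 → block sizes [2, 1]

Assembling the blocks gives a Jordan form
J =
  [5, 1, 0]
  [0, 5, 0]
  [0, 0, 5]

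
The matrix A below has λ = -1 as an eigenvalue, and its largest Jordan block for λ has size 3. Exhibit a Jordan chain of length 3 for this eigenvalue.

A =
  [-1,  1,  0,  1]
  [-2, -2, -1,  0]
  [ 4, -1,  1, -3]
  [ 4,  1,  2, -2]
A Jordan chain for λ = -1 of length 3:
v_1 = (2, -2, -2, 2)ᵀ
v_2 = (0, -2, 4, 4)ᵀ
v_3 = (1, 0, 0, 0)ᵀ

Let N = A − (-1)·I. We want v_3 with N^3 v_3 = 0 but N^2 v_3 ≠ 0; then v_{j-1} := N · v_j for j = 3, …, 2.

Pick v_3 = (1, 0, 0, 0)ᵀ.
Then v_2 = N · v_3 = (0, -2, 4, 4)ᵀ.
Then v_1 = N · v_2 = (2, -2, -2, 2)ᵀ.

Sanity check: (A − (-1)·I) v_1 = (0, 0, 0, 0)ᵀ = 0. ✓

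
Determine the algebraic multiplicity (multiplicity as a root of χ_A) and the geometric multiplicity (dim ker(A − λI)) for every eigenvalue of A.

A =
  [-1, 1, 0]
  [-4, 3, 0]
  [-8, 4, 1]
λ = 1: alg = 3, geom = 2

Step 1 — factor the characteristic polynomial to read off the algebraic multiplicities:
  χ_A(x) = (x - 1)^3

Step 2 — compute geometric multiplicities via the rank-nullity identity g(λ) = n − rank(A − λI):
  rank(A − (1)·I) = 1, so dim ker(A − (1)·I) = n − 1 = 2

Summary:
  λ = 1: algebraic multiplicity = 3, geometric multiplicity = 2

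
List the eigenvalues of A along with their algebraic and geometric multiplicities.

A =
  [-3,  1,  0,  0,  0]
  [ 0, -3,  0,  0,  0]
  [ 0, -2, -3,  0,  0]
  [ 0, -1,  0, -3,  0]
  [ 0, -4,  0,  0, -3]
λ = -3: alg = 5, geom = 4

Step 1 — factor the characteristic polynomial to read off the algebraic multiplicities:
  χ_A(x) = (x + 3)^5

Step 2 — compute geometric multiplicities via the rank-nullity identity g(λ) = n − rank(A − λI):
  rank(A − (-3)·I) = 1, so dim ker(A − (-3)·I) = n − 1 = 4

Summary:
  λ = -3: algebraic multiplicity = 5, geometric multiplicity = 4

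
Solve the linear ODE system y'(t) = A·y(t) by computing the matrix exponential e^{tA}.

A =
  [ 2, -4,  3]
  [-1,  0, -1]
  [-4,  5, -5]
e^{tA} =
  [t^2*exp(-t)/2 + 3*t*exp(-t) + exp(-t), -t^2*exp(-t)/2 - 4*t*exp(-t), t^2*exp(-t)/2 + 3*t*exp(-t)]
  [-t*exp(-t), t*exp(-t) + exp(-t), -t*exp(-t)]
  [-t^2*exp(-t)/2 - 4*t*exp(-t), t^2*exp(-t)/2 + 5*t*exp(-t), -t^2*exp(-t)/2 - 4*t*exp(-t) + exp(-t)]

Strategy: write A = P · J · P⁻¹ where J is a Jordan canonical form, so e^{tA} = P · e^{tJ} · P⁻¹, and e^{tJ} can be computed block-by-block.

A has Jordan form
J =
  [-1,  1,  0]
  [ 0, -1,  1]
  [ 0,  0, -1]
(up to reordering of blocks).

Per-block formulas:
  For a 3×3 Jordan block J_3(-1): exp(t · J_3(-1)) = e^(-1t)·(I + t·N + (t^2/2)·N^2), where N is the 3×3 nilpotent shift.

After assembling e^{tJ} and conjugating by P, we get:

e^{tA} =
  [t^2*exp(-t)/2 + 3*t*exp(-t) + exp(-t), -t^2*exp(-t)/2 - 4*t*exp(-t), t^2*exp(-t)/2 + 3*t*exp(-t)]
  [-t*exp(-t), t*exp(-t) + exp(-t), -t*exp(-t)]
  [-t^2*exp(-t)/2 - 4*t*exp(-t), t^2*exp(-t)/2 + 5*t*exp(-t), -t^2*exp(-t)/2 - 4*t*exp(-t) + exp(-t)]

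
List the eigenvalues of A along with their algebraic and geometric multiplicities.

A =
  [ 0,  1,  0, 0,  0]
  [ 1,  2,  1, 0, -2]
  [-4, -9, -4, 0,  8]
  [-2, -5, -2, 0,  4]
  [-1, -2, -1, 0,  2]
λ = 0: alg = 5, geom = 3

Step 1 — factor the characteristic polynomial to read off the algebraic multiplicities:
  χ_A(x) = x^5

Step 2 — compute geometric multiplicities via the rank-nullity identity g(λ) = n − rank(A − λI):
  rank(A − (0)·I) = 2, so dim ker(A − (0)·I) = n − 2 = 3

Summary:
  λ = 0: algebraic multiplicity = 5, geometric multiplicity = 3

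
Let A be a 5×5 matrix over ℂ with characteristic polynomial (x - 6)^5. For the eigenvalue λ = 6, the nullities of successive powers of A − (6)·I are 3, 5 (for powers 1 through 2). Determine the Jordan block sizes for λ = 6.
Block sizes for λ = 6: [2, 2, 1]

From the dimensions of kernels of powers, the number of Jordan blocks of size at least j is d_j − d_{j−1} where d_j = dim ker(N^j) (with d_0 = 0). Computing the differences gives [3, 2].
The number of blocks of size exactly k is (#blocks of size ≥ k) − (#blocks of size ≥ k + 1), so the partition is: 1 block(s) of size 1, 2 block(s) of size 2.
In nonincreasing order the block sizes are [2, 2, 1].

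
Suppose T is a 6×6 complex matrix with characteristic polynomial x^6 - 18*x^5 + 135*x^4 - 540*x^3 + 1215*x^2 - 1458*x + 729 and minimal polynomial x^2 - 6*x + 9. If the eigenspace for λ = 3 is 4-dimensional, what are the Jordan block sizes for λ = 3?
Block sizes for λ = 3: [2, 2, 1, 1]

Step 1 — from the characteristic polynomial, algebraic multiplicity of λ = 3 is 6. From dim ker(T − (3)·I) = 4, there are exactly 4 Jordan blocks for λ = 3.
Step 2 — from the minimal polynomial, the factor (x − 3)^2 tells us the largest block for λ = 3 has size 2.
Step 3 — with total size 6, 4 blocks, and largest block 2, the block sizes (in nonincreasing order) are [2, 2, 1, 1].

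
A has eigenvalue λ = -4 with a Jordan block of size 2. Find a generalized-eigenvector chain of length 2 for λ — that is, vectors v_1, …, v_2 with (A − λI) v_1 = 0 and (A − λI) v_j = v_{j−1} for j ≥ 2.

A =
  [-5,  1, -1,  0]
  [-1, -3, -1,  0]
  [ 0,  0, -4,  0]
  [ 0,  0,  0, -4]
A Jordan chain for λ = -4 of length 2:
v_1 = (-1, -1, 0, 0)ᵀ
v_2 = (1, 0, 0, 0)ᵀ

Let N = A − (-4)·I. We want v_2 with N^2 v_2 = 0 but N^1 v_2 ≠ 0; then v_{j-1} := N · v_j for j = 2, …, 2.

Pick v_2 = (1, 0, 0, 0)ᵀ.
Then v_1 = N · v_2 = (-1, -1, 0, 0)ᵀ.

Sanity check: (A − (-4)·I) v_1 = (0, 0, 0, 0)ᵀ = 0. ✓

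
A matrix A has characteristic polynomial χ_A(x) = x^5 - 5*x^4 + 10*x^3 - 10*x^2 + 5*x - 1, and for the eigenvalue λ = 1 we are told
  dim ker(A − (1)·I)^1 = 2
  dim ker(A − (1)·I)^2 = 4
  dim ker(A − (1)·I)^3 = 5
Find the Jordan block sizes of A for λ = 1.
Block sizes for λ = 1: [3, 2]

From the dimensions of kernels of powers, the number of Jordan blocks of size at least j is d_j − d_{j−1} where d_j = dim ker(N^j) (with d_0 = 0). Computing the differences gives [2, 2, 1].
The number of blocks of size exactly k is (#blocks of size ≥ k) − (#blocks of size ≥ k + 1), so the partition is: 1 block(s) of size 2, 1 block(s) of size 3.
In nonincreasing order the block sizes are [3, 2].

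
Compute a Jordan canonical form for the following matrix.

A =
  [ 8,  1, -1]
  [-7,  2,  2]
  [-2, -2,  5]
J_3(5)

The characteristic polynomial is
  det(x·I − A) = x^3 - 15*x^2 + 75*x - 125 = (x - 5)^3

Eigenvalues and multiplicities (the geometric multiplicity of λ is n − rank(A − λI), which equals the number of Jordan blocks for λ):
  λ = 5: algebraic multiplicity = 3, geometric multiplicity = 1

Determining the block sizes for each eigenvalue:
  λ = 5: one block (gm = 1), so the single block has size am = 3 → block sizes [3]

Assembling the blocks gives a Jordan form
J =
  [5, 1, 0]
  [0, 5, 1]
  [0, 0, 5]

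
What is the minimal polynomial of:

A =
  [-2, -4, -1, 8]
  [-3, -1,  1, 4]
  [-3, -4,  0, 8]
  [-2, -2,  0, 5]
x^3 - x^2 - x + 1

The characteristic polynomial is χ_A(x) = (x - 1)^3*(x + 1), so the eigenvalues are known. The minimal polynomial is
  m_A(x) = Π_λ (x − λ)^{k_λ}
where k_λ is the size of the *largest* Jordan block for λ (equivalently, the smallest k with (A − λI)^k v = 0 for every generalised eigenvector v of λ).

  λ = -1: largest Jordan block has size 1, contributing (x + 1)
  λ = 1: largest Jordan block has size 2, contributing (x − 1)^2

So m_A(x) = (x - 1)^2*(x + 1) = x^3 - x^2 - x + 1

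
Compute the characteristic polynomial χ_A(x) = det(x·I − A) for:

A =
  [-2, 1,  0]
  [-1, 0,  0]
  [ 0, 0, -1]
x^3 + 3*x^2 + 3*x + 1

Expanding det(x·I − A) (e.g. by cofactor expansion or by noting that A is similar to its Jordan form J, which has the same characteristic polynomial as A) gives
  χ_A(x) = x^3 + 3*x^2 + 3*x + 1
which factors as (x + 1)^3. The eigenvalues (with algebraic multiplicities) are λ = -1 with multiplicity 3.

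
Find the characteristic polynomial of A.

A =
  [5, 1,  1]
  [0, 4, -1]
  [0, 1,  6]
x^3 - 15*x^2 + 75*x - 125

Expanding det(x·I − A) (e.g. by cofactor expansion or by noting that A is similar to its Jordan form J, which has the same characteristic polynomial as A) gives
  χ_A(x) = x^3 - 15*x^2 + 75*x - 125
which factors as (x - 5)^3. The eigenvalues (with algebraic multiplicities) are λ = 5 with multiplicity 3.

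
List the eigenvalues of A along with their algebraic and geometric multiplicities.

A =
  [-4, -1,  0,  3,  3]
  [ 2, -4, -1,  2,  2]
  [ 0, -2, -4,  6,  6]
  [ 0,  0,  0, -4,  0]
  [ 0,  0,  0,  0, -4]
λ = -4: alg = 5, geom = 3

Step 1 — factor the characteristic polynomial to read off the algebraic multiplicities:
  χ_A(x) = (x + 4)^5

Step 2 — compute geometric multiplicities via the rank-nullity identity g(λ) = n − rank(A − λI):
  rank(A − (-4)·I) = 2, so dim ker(A − (-4)·I) = n − 2 = 3

Summary:
  λ = -4: algebraic multiplicity = 5, geometric multiplicity = 3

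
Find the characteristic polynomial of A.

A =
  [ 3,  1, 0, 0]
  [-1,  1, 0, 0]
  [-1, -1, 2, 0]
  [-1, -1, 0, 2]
x^4 - 8*x^3 + 24*x^2 - 32*x + 16

Expanding det(x·I − A) (e.g. by cofactor expansion or by noting that A is similar to its Jordan form J, which has the same characteristic polynomial as A) gives
  χ_A(x) = x^4 - 8*x^3 + 24*x^2 - 32*x + 16
which factors as (x - 2)^4. The eigenvalues (with algebraic multiplicities) are λ = 2 with multiplicity 4.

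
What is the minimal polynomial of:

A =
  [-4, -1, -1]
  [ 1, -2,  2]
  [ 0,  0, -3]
x^3 + 9*x^2 + 27*x + 27

The characteristic polynomial is χ_A(x) = (x + 3)^3, so the eigenvalues are known. The minimal polynomial is
  m_A(x) = Π_λ (x − λ)^{k_λ}
where k_λ is the size of the *largest* Jordan block for λ (equivalently, the smallest k with (A − λI)^k v = 0 for every generalised eigenvector v of λ).

  λ = -3: largest Jordan block has size 3, contributing (x + 3)^3

So m_A(x) = (x + 3)^3 = x^3 + 9*x^2 + 27*x + 27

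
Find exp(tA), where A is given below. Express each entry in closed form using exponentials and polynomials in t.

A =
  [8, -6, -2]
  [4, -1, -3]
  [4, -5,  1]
e^{tA} =
  [2*exp(4*t) - 1, -2*t*exp(4*t) - exp(4*t) + 1, 2*t*exp(4*t) - exp(4*t) + 1]
  [exp(4*t) - 1, -t*exp(4*t) + 1, t*exp(4*t) - exp(4*t) + 1]
  [exp(4*t) - 1, -t*exp(4*t) - exp(4*t) + 1, t*exp(4*t) + 1]

Strategy: write A = P · J · P⁻¹ where J is a Jordan canonical form, so e^{tA} = P · e^{tJ} · P⁻¹, and e^{tJ} can be computed block-by-block.

A has Jordan form
J =
  [0, 0, 0]
  [0, 4, 1]
  [0, 0, 4]
(up to reordering of blocks).

Per-block formulas:
  For a 1×1 block at λ = 0: exp(t · [0]) = [e^(0t)].
  For a 2×2 Jordan block J_2(4): exp(t · J_2(4)) = e^(4t)·(I + t·N), where N is the 2×2 nilpotent shift.

After assembling e^{tJ} and conjugating by P, we get:

e^{tA} =
  [2*exp(4*t) - 1, -2*t*exp(4*t) - exp(4*t) + 1, 2*t*exp(4*t) - exp(4*t) + 1]
  [exp(4*t) - 1, -t*exp(4*t) + 1, t*exp(4*t) - exp(4*t) + 1]
  [exp(4*t) - 1, -t*exp(4*t) - exp(4*t) + 1, t*exp(4*t) + 1]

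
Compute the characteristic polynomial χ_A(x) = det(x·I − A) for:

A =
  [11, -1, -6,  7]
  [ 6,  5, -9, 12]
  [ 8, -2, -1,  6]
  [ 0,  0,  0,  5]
x^4 - 20*x^3 + 150*x^2 - 500*x + 625

Expanding det(x·I − A) (e.g. by cofactor expansion or by noting that A is similar to its Jordan form J, which has the same characteristic polynomial as A) gives
  χ_A(x) = x^4 - 20*x^3 + 150*x^2 - 500*x + 625
which factors as (x - 5)^4. The eigenvalues (with algebraic multiplicities) are λ = 5 with multiplicity 4.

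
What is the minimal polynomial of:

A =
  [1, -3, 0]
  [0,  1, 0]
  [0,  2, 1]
x^2 - 2*x + 1

The characteristic polynomial is χ_A(x) = (x - 1)^3, so the eigenvalues are known. The minimal polynomial is
  m_A(x) = Π_λ (x − λ)^{k_λ}
where k_λ is the size of the *largest* Jordan block for λ (equivalently, the smallest k with (A − λI)^k v = 0 for every generalised eigenvector v of λ).

  λ = 1: largest Jordan block has size 2, contributing (x − 1)^2

So m_A(x) = (x - 1)^2 = x^2 - 2*x + 1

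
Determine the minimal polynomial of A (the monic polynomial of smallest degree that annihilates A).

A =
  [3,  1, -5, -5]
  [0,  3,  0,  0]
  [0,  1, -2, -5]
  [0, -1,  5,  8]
x^2 - 6*x + 9

The characteristic polynomial is χ_A(x) = (x - 3)^4, so the eigenvalues are known. The minimal polynomial is
  m_A(x) = Π_λ (x − λ)^{k_λ}
where k_λ is the size of the *largest* Jordan block for λ (equivalently, the smallest k with (A − λI)^k v = 0 for every generalised eigenvector v of λ).

  λ = 3: largest Jordan block has size 2, contributing (x − 3)^2

So m_A(x) = (x - 3)^2 = x^2 - 6*x + 9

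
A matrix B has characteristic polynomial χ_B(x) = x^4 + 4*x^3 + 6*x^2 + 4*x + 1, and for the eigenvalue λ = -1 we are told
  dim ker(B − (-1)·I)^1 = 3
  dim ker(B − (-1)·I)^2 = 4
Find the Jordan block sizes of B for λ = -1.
Block sizes for λ = -1: [2, 1, 1]

From the dimensions of kernels of powers, the number of Jordan blocks of size at least j is d_j − d_{j−1} where d_j = dim ker(N^j) (with d_0 = 0). Computing the differences gives [3, 1].
The number of blocks of size exactly k is (#blocks of size ≥ k) − (#blocks of size ≥ k + 1), so the partition is: 2 block(s) of size 1, 1 block(s) of size 2.
In nonincreasing order the block sizes are [2, 1, 1].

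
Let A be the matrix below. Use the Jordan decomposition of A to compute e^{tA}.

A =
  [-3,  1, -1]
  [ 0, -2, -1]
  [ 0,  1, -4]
e^{tA} =
  [exp(-3*t), t*exp(-3*t), -t*exp(-3*t)]
  [0, t*exp(-3*t) + exp(-3*t), -t*exp(-3*t)]
  [0, t*exp(-3*t), -t*exp(-3*t) + exp(-3*t)]

Strategy: write A = P · J · P⁻¹ where J is a Jordan canonical form, so e^{tA} = P · e^{tJ} · P⁻¹, and e^{tJ} can be computed block-by-block.

A has Jordan form
J =
  [-3,  1,  0]
  [ 0, -3,  0]
  [ 0,  0, -3]
(up to reordering of blocks).

Per-block formulas:
  For a 1×1 block at λ = -3: exp(t · [-3]) = [e^(-3t)].
  For a 2×2 Jordan block J_2(-3): exp(t · J_2(-3)) = e^(-3t)·(I + t·N), where N is the 2×2 nilpotent shift.

After assembling e^{tJ} and conjugating by P, we get:

e^{tA} =
  [exp(-3*t), t*exp(-3*t), -t*exp(-3*t)]
  [0, t*exp(-3*t) + exp(-3*t), -t*exp(-3*t)]
  [0, t*exp(-3*t), -t*exp(-3*t) + exp(-3*t)]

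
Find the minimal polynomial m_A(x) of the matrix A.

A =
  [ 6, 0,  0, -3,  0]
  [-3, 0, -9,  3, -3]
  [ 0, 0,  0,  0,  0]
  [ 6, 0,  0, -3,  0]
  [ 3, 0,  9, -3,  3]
x^2 - 3*x

The characteristic polynomial is χ_A(x) = x^3*(x - 3)^2, so the eigenvalues are known. The minimal polynomial is
  m_A(x) = Π_λ (x − λ)^{k_λ}
where k_λ is the size of the *largest* Jordan block for λ (equivalently, the smallest k with (A − λI)^k v = 0 for every generalised eigenvector v of λ).

  λ = 0: largest Jordan block has size 1, contributing (x − 0)
  λ = 3: largest Jordan block has size 1, contributing (x − 3)

So m_A(x) = x*(x - 3) = x^2 - 3*x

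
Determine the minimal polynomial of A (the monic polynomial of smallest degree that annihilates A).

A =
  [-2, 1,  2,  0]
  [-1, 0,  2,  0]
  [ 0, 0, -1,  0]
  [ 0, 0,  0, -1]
x^2 + 2*x + 1

The characteristic polynomial is χ_A(x) = (x + 1)^4, so the eigenvalues are known. The minimal polynomial is
  m_A(x) = Π_λ (x − λ)^{k_λ}
where k_λ is the size of the *largest* Jordan block for λ (equivalently, the smallest k with (A − λI)^k v = 0 for every generalised eigenvector v of λ).

  λ = -1: largest Jordan block has size 2, contributing (x + 1)^2

So m_A(x) = (x + 1)^2 = x^2 + 2*x + 1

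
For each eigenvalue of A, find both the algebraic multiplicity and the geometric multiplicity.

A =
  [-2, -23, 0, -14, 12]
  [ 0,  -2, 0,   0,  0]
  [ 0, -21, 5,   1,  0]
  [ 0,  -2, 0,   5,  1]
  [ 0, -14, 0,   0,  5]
λ = -2: alg = 2, geom = 1; λ = 5: alg = 3, geom = 1

Step 1 — factor the characteristic polynomial to read off the algebraic multiplicities:
  χ_A(x) = (x - 5)^3*(x + 2)^2

Step 2 — compute geometric multiplicities via the rank-nullity identity g(λ) = n − rank(A − λI):
  rank(A − (-2)·I) = 4, so dim ker(A − (-2)·I) = n − 4 = 1
  rank(A − (5)·I) = 4, so dim ker(A − (5)·I) = n − 4 = 1

Summary:
  λ = -2: algebraic multiplicity = 2, geometric multiplicity = 1
  λ = 5: algebraic multiplicity = 3, geometric multiplicity = 1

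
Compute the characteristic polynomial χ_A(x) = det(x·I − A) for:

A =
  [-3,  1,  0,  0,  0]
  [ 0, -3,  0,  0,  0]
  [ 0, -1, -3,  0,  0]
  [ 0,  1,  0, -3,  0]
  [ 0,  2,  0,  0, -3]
x^5 + 15*x^4 + 90*x^3 + 270*x^2 + 405*x + 243

Expanding det(x·I − A) (e.g. by cofactor expansion or by noting that A is similar to its Jordan form J, which has the same characteristic polynomial as A) gives
  χ_A(x) = x^5 + 15*x^4 + 90*x^3 + 270*x^2 + 405*x + 243
which factors as (x + 3)^5. The eigenvalues (with algebraic multiplicities) are λ = -3 with multiplicity 5.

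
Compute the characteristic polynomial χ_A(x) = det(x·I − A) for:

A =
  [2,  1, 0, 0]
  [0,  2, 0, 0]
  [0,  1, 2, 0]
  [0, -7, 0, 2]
x^4 - 8*x^3 + 24*x^2 - 32*x + 16

Expanding det(x·I − A) (e.g. by cofactor expansion or by noting that A is similar to its Jordan form J, which has the same characteristic polynomial as A) gives
  χ_A(x) = x^4 - 8*x^3 + 24*x^2 - 32*x + 16
which factors as (x - 2)^4. The eigenvalues (with algebraic multiplicities) are λ = 2 with multiplicity 4.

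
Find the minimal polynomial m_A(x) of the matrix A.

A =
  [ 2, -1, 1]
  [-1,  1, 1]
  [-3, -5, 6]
x^3 - 9*x^2 + 27*x - 27

The characteristic polynomial is χ_A(x) = (x - 3)^3, so the eigenvalues are known. The minimal polynomial is
  m_A(x) = Π_λ (x − λ)^{k_λ}
where k_λ is the size of the *largest* Jordan block for λ (equivalently, the smallest k with (A − λI)^k v = 0 for every generalised eigenvector v of λ).

  λ = 3: largest Jordan block has size 3, contributing (x − 3)^3

So m_A(x) = (x - 3)^3 = x^3 - 9*x^2 + 27*x - 27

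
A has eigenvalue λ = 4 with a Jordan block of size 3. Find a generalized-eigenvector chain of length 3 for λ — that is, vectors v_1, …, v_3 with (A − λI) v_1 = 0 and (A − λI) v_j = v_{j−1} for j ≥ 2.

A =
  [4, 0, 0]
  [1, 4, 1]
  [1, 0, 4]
A Jordan chain for λ = 4 of length 3:
v_1 = (0, 1, 0)ᵀ
v_2 = (0, 1, 1)ᵀ
v_3 = (1, 0, 0)ᵀ

Let N = A − (4)·I. We want v_3 with N^3 v_3 = 0 but N^2 v_3 ≠ 0; then v_{j-1} := N · v_j for j = 3, …, 2.

Pick v_3 = (1, 0, 0)ᵀ.
Then v_2 = N · v_3 = (0, 1, 1)ᵀ.
Then v_1 = N · v_2 = (0, 1, 0)ᵀ.

Sanity check: (A − (4)·I) v_1 = (0, 0, 0)ᵀ = 0. ✓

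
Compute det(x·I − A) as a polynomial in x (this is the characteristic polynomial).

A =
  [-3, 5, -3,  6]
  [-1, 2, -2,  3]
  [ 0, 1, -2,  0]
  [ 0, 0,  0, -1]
x^4 + 4*x^3 + 6*x^2 + 4*x + 1

Expanding det(x·I − A) (e.g. by cofactor expansion or by noting that A is similar to its Jordan form J, which has the same characteristic polynomial as A) gives
  χ_A(x) = x^4 + 4*x^3 + 6*x^2 + 4*x + 1
which factors as (x + 1)^4. The eigenvalues (with algebraic multiplicities) are λ = -1 with multiplicity 4.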